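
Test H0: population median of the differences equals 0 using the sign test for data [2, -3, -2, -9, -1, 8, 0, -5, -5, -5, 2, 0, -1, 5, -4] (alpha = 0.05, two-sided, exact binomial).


Step 1: Discard zero differences. Original n = 15; n_eff = number of nonzero differences = 13.
Nonzero differences (with sign): +2, -3, -2, -9, -1, +8, -5, -5, -5, +2, -1, +5, -4
Step 2: Count signs: positive = 4, negative = 9.
Step 3: Under H0: P(positive) = 0.5, so the number of positives S ~ Bin(13, 0.5).
Step 4: Two-sided exact p-value = sum of Bin(13,0.5) probabilities at or below the observed probability = 0.266846.
Step 5: alpha = 0.05. fail to reject H0.

n_eff = 13, pos = 4, neg = 9, p = 0.266846, fail to reject H0.


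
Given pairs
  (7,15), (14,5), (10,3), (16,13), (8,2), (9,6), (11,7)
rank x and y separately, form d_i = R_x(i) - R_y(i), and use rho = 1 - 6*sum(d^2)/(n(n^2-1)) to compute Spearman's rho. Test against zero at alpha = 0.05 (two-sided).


Step 1: Rank x and y separately (midranks; no ties here).
rank(x): 7->1, 14->6, 10->4, 16->7, 8->2, 9->3, 11->5
rank(y): 15->7, 5->3, 3->2, 13->6, 2->1, 6->4, 7->5
Step 2: d_i = R_x(i) - R_y(i); compute d_i^2.
  (1-7)^2=36, (6-3)^2=9, (4-2)^2=4, (7-6)^2=1, (2-1)^2=1, (3-4)^2=1, (5-5)^2=0
sum(d^2) = 52.
Step 3: rho = 1 - 6*52 / (7*(7^2 - 1)) = 1 - 312/336 = 0.071429.
Step 4: Under H0, t = rho * sqrt((n-2)/(1-rho^2)) = 0.1601 ~ t(5).
Step 5: Two-sided p-value from the t-distribution with 5 df = 0.879048.
Step 6: alpha = 0.05. fail to reject H0.

rho = 0.0714, p = 0.879048, fail to reject H0 at alpha = 0.05.


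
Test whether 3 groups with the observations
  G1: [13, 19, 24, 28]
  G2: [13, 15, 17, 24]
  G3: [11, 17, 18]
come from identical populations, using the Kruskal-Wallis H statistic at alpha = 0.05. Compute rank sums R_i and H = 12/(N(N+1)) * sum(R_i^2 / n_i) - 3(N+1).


Step 1: Combine all N = 11 observations and assign midranks.
sorted (value, group, rank): (11,G3,1), (13,G1,2.5), (13,G2,2.5), (15,G2,4), (17,G2,5.5), (17,G3,5.5), (18,G3,7), (19,G1,8), (24,G1,9.5), (24,G2,9.5), (28,G1,11)
Step 2: Sum ranks within each group.
R_1 = 31 (n_1 = 4)
R_2 = 21.5 (n_2 = 4)
R_3 = 13.5 (n_3 = 3)
Step 3: H = 12/(N(N+1)) * sum(R_i^2/n_i) - 3(N+1)
     = 12/(11*12) * (31^2/4 + 21.5^2/4 + 13.5^2/3) - 3*12
     = 0.090909 * 416.562 - 36
     = 1.869318.
Step 4: Ties present; correction factor C = 1 - 18/(11^3 - 11) = 0.986364. Corrected H = 1.869318 / 0.986364 = 1.895161.
Step 5: Under H0, H ~ chi^2(2); p-value = 0.387678.
Step 6: alpha = 0.05. fail to reject H0.

H = 1.8952, df = 2, p = 0.387678, fail to reject H0.


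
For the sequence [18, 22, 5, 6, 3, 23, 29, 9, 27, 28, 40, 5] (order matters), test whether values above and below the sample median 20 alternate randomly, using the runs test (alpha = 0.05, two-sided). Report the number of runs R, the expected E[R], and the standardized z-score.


Step 1: Compute median = 20; label A = above, B = below.
Labels in order: BABBBAABAAAB  (n_A = 6, n_B = 6)
Step 2: Count runs R = 7.
Step 3: Under H0 (random ordering), E[R] = 2*n_A*n_B/(n_A+n_B) + 1 = 2*6*6/12 + 1 = 7.0000.
        Var[R] = 2*n_A*n_B*(2*n_A*n_B - n_A - n_B) / ((n_A+n_B)^2 * (n_A+n_B-1)) = 4320/1584 = 2.7273.
        SD[R] = 1.6514.
Step 4: R = E[R], so z = 0 with no continuity correction.
Step 5: Two-sided p-value via normal approximation = 2*(1 - Phi(|z|)) = 1.000000.
Step 6: alpha = 0.05. fail to reject H0.

R = 7, z = 0.0000, p = 1.000000, fail to reject H0.


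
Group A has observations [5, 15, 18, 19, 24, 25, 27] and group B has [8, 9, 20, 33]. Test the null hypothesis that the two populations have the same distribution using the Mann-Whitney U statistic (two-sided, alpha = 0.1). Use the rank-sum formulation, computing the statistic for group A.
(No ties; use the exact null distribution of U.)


Step 1: Combine and sort all 11 observations; assign midranks.
sorted (value, group): (5,X), (8,Y), (9,Y), (15,X), (18,X), (19,X), (20,Y), (24,X), (25,X), (27,X), (33,Y)
ranks: 5->1, 8->2, 9->3, 15->4, 18->5, 19->6, 20->7, 24->8, 25->9, 27->10, 33->11
Step 2: Rank sum for X: R1 = 1 + 4 + 5 + 6 + 8 + 9 + 10 = 43.
Step 3: U_X = R1 - n1(n1+1)/2 = 43 - 7*8/2 = 43 - 28 = 15.
       U_Y = n1*n2 - U_X = 28 - 15 = 13.
Step 4: No ties, so the exact null distribution of U (based on enumerating the C(11,7) = 330 equally likely rank assignments) gives the two-sided p-value.
Step 5: p-value = 0.927273; compare to alpha = 0.1. fail to reject H0.

U_X = 15, p = 0.927273, fail to reject H0 at alpha = 0.1.


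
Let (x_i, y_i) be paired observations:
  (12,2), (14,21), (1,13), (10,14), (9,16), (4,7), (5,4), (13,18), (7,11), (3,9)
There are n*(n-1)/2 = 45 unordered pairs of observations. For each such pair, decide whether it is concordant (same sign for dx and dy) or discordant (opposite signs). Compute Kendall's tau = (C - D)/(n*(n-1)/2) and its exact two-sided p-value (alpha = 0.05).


Step 1: Enumerate the 45 unordered pairs (i,j) with i<j and classify each by sign(x_j-x_i) * sign(y_j-y_i).
  (1,2):dx=+2,dy=+19->C; (1,3):dx=-11,dy=+11->D; (1,4):dx=-2,dy=+12->D; (1,5):dx=-3,dy=+14->D
  (1,6):dx=-8,dy=+5->D; (1,7):dx=-7,dy=+2->D; (1,8):dx=+1,dy=+16->C; (1,9):dx=-5,dy=+9->D
  (1,10):dx=-9,dy=+7->D; (2,3):dx=-13,dy=-8->C; (2,4):dx=-4,dy=-7->C; (2,5):dx=-5,dy=-5->C
  (2,6):dx=-10,dy=-14->C; (2,7):dx=-9,dy=-17->C; (2,8):dx=-1,dy=-3->C; (2,9):dx=-7,dy=-10->C
  (2,10):dx=-11,dy=-12->C; (3,4):dx=+9,dy=+1->C; (3,5):dx=+8,dy=+3->C; (3,6):dx=+3,dy=-6->D
  (3,7):dx=+4,dy=-9->D; (3,8):dx=+12,dy=+5->C; (3,9):dx=+6,dy=-2->D; (3,10):dx=+2,dy=-4->D
  (4,5):dx=-1,dy=+2->D; (4,6):dx=-6,dy=-7->C; (4,7):dx=-5,dy=-10->C; (4,8):dx=+3,dy=+4->C
  (4,9):dx=-3,dy=-3->C; (4,10):dx=-7,dy=-5->C; (5,6):dx=-5,dy=-9->C; (5,7):dx=-4,dy=-12->C
  (5,8):dx=+4,dy=+2->C; (5,9):dx=-2,dy=-5->C; (5,10):dx=-6,dy=-7->C; (6,7):dx=+1,dy=-3->D
  (6,8):dx=+9,dy=+11->C; (6,9):dx=+3,dy=+4->C; (6,10):dx=-1,dy=+2->D; (7,8):dx=+8,dy=+14->C
  (7,9):dx=+2,dy=+7->C; (7,10):dx=-2,dy=+5->D; (8,9):dx=-6,dy=-7->C; (8,10):dx=-10,dy=-9->C
  (9,10):dx=-4,dy=-2->C
Step 2: C = 30, D = 15, total pairs = 45.
Step 3: tau = (C - D)/(n(n-1)/2) = (30 - 15)/45 = 0.333333.
Step 4: Exact two-sided p-value (enumerate n! = 3628800 permutations of y under H0): p = 0.216373.
Step 5: alpha = 0.05. fail to reject H0.

tau_b = 0.3333 (C=30, D=15), p = 0.216373, fail to reject H0.


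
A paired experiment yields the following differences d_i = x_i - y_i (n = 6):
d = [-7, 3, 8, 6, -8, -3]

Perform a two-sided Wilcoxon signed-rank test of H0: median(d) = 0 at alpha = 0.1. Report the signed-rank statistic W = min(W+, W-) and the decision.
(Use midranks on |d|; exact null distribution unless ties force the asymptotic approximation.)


Step 1: Drop any zero differences (none here) and take |d_i|.
|d| = [7, 3, 8, 6, 8, 3]
Step 2: Midrank |d_i| (ties get averaged ranks).
ranks: |7|->4, |3|->1.5, |8|->5.5, |6|->3, |8|->5.5, |3|->1.5
Step 3: Attach original signs; sum ranks with positive sign and with negative sign.
W+ = 1.5 + 5.5 + 3 = 10
W- = 4 + 5.5 + 1.5 = 11
(Check: W+ + W- = 21 should equal n(n+1)/2 = 21.)
Step 4: Test statistic W = min(W+, W-) = 10.
Step 5: Ties in |d|, so use the tie-corrected normal approximation.
        E[W] = n(n+1)/4 = 6*7/4 = 10.5.
        Tie groups: |d|=3 (t=2), |d|=8 (t=2); sum(t^3 - t) = 12.
        Var[W] = n(n+1)(2n+1)/24 - sum(t^3-t)/48 = 546/24 - 12/48 = 22.5.
        z = (W - E[W]) / sqrt(Var[W]) = (10 - 10.5) / 4.7434 = -0.1054.
        Two-sided p = 2*Phi(z) = 0.916051.
Step 6: alpha = 0.1. fail to reject H0.

W+ = 10, W- = 11, W = min = 10, p = 0.916051, fail to reject H0.


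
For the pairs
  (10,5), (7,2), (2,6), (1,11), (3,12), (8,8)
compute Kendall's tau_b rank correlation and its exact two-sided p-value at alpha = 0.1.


Step 1: Enumerate the 15 unordered pairs (i,j) with i<j and classify each by sign(x_j-x_i) * sign(y_j-y_i).
  (1,2):dx=-3,dy=-3->C; (1,3):dx=-8,dy=+1->D; (1,4):dx=-9,dy=+6->D; (1,5):dx=-7,dy=+7->D
  (1,6):dx=-2,dy=+3->D; (2,3):dx=-5,dy=+4->D; (2,4):dx=-6,dy=+9->D; (2,5):dx=-4,dy=+10->D
  (2,6):dx=+1,dy=+6->C; (3,4):dx=-1,dy=+5->D; (3,5):dx=+1,dy=+6->C; (3,6):dx=+6,dy=+2->C
  (4,5):dx=+2,dy=+1->C; (4,6):dx=+7,dy=-3->D; (5,6):dx=+5,dy=-4->D
Step 2: C = 5, D = 10, total pairs = 15.
Step 3: tau = (C - D)/(n(n-1)/2) = (5 - 10)/15 = -0.333333.
Step 4: Exact two-sided p-value (enumerate n! = 720 permutations of y under H0): p = 0.469444.
Step 5: alpha = 0.1. fail to reject H0.

tau_b = -0.3333 (C=5, D=10), p = 0.469444, fail to reject H0.


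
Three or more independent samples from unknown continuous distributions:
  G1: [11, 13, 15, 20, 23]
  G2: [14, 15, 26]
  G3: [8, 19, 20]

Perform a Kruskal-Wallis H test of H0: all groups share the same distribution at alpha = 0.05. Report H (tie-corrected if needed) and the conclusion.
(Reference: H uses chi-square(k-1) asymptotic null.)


Step 1: Combine all N = 11 observations and assign midranks.
sorted (value, group, rank): (8,G3,1), (11,G1,2), (13,G1,3), (14,G2,4), (15,G1,5.5), (15,G2,5.5), (19,G3,7), (20,G1,8.5), (20,G3,8.5), (23,G1,10), (26,G2,11)
Step 2: Sum ranks within each group.
R_1 = 29 (n_1 = 5)
R_2 = 20.5 (n_2 = 3)
R_3 = 16.5 (n_3 = 3)
Step 3: H = 12/(N(N+1)) * sum(R_i^2/n_i) - 3(N+1)
     = 12/(11*12) * (29^2/5 + 20.5^2/3 + 16.5^2/3) - 3*12
     = 0.090909 * 399.033 - 36
     = 0.275758.
Step 4: Ties present; correction factor C = 1 - 12/(11^3 - 11) = 0.990909. Corrected H = 0.275758 / 0.990909 = 0.278287.
Step 5: Under H0, H ~ chi^2(2); p-value = 0.870103.
Step 6: alpha = 0.05. fail to reject H0.

H = 0.2783, df = 2, p = 0.870103, fail to reject H0.


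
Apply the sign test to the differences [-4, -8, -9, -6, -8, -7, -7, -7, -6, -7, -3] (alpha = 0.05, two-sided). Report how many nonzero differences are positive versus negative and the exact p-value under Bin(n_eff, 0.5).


Step 1: Discard zero differences. Original n = 11; n_eff = number of nonzero differences = 11.
Nonzero differences (with sign): -4, -8, -9, -6, -8, -7, -7, -7, -6, -7, -3
Step 2: Count signs: positive = 0, negative = 11.
Step 3: Under H0: P(positive) = 0.5, so the number of positives S ~ Bin(11, 0.5).
Step 4: Two-sided exact p-value = sum of Bin(11,0.5) probabilities at or below the observed probability = 0.000977.
Step 5: alpha = 0.05. reject H0.

n_eff = 11, pos = 0, neg = 11, p = 0.000977, reject H0.


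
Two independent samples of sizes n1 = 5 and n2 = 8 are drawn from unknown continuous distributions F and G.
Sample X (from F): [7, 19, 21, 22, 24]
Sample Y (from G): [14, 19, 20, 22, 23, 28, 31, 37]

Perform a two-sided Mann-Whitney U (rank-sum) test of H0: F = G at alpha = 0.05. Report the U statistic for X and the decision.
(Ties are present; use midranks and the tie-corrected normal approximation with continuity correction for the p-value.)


Step 1: Combine and sort all 13 observations; assign midranks.
sorted (value, group): (7,X), (14,Y), (19,X), (19,Y), (20,Y), (21,X), (22,X), (22,Y), (23,Y), (24,X), (28,Y), (31,Y), (37,Y)
ranks: 7->1, 14->2, 19->3.5, 19->3.5, 20->5, 21->6, 22->7.5, 22->7.5, 23->9, 24->10, 28->11, 31->12, 37->13
Step 2: Rank sum for X: R1 = 1 + 3.5 + 6 + 7.5 + 10 = 28.
Step 3: U_X = R1 - n1(n1+1)/2 = 28 - 5*6/2 = 28 - 15 = 13.
       U_Y = n1*n2 - U_X = 40 - 13 = 27.
Step 4: Ties are present, so use the tie-corrected normal approximation (with continuity correction) for the p-value.
Step 5: p-value = 0.340019; compare to alpha = 0.05. fail to reject H0.

U_X = 13, p = 0.340019, fail to reject H0 at alpha = 0.05.


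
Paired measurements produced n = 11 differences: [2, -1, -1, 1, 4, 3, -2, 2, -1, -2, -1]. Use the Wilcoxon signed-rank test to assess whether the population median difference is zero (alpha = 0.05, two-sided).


Step 1: Drop any zero differences (none here) and take |d_i|.
|d| = [2, 1, 1, 1, 4, 3, 2, 2, 1, 2, 1]
Step 2: Midrank |d_i| (ties get averaged ranks).
ranks: |2|->7.5, |1|->3, |1|->3, |1|->3, |4|->11, |3|->10, |2|->7.5, |2|->7.5, |1|->3, |2|->7.5, |1|->3
Step 3: Attach original signs; sum ranks with positive sign and with negative sign.
W+ = 7.5 + 3 + 11 + 10 + 7.5 = 39
W- = 3 + 3 + 7.5 + 3 + 7.5 + 3 = 27
(Check: W+ + W- = 66 should equal n(n+1)/2 = 66.)
Step 4: Test statistic W = min(W+, W-) = 27.
Step 5: Ties in |d|, so use the tie-corrected normal approximation.
        E[W] = n(n+1)/4 = 11*12/4 = 33.
        Tie groups: |d|=1 (t=5), |d|=2 (t=4); sum(t^3 - t) = 180.
        Var[W] = n(n+1)(2n+1)/24 - sum(t^3-t)/48 = 3036/24 - 180/48 = 122.75.
        z = (W - E[W]) / sqrt(Var[W]) = (27 - 33) / 11.0793 = -0.5416.
        Two-sided p = 2*Phi(z) = 0.588127.
Step 6: alpha = 0.05. fail to reject H0.

W+ = 39, W- = 27, W = min = 27, p = 0.588127, fail to reject H0.


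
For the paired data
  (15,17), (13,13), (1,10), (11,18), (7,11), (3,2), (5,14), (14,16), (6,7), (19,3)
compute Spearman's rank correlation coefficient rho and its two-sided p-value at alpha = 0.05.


Step 1: Rank x and y separately (midranks; no ties here).
rank(x): 15->9, 13->7, 1->1, 11->6, 7->5, 3->2, 5->3, 14->8, 6->4, 19->10
rank(y): 17->9, 13->6, 10->4, 18->10, 11->5, 2->1, 14->7, 16->8, 7->3, 3->2
Step 2: d_i = R_x(i) - R_y(i); compute d_i^2.
  (9-9)^2=0, (7-6)^2=1, (1-4)^2=9, (6-10)^2=16, (5-5)^2=0, (2-1)^2=1, (3-7)^2=16, (8-8)^2=0, (4-3)^2=1, (10-2)^2=64
sum(d^2) = 108.
Step 3: rho = 1 - 6*108 / (10*(10^2 - 1)) = 1 - 648/990 = 0.345455.
Step 4: Under H0, t = rho * sqrt((n-2)/(1-rho^2)) = 1.0412 ~ t(8).
Step 5: Two-sided p-value from the t-distribution with 8 df = 0.328227.
Step 6: alpha = 0.05. fail to reject H0.

rho = 0.3455, p = 0.328227, fail to reject H0 at alpha = 0.05.


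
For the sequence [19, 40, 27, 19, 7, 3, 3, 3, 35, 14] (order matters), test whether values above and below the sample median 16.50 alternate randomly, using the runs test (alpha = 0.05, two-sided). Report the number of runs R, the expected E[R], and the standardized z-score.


Step 1: Compute median = 16.50; label A = above, B = below.
Labels in order: AAAABBBBAB  (n_A = 5, n_B = 5)
Step 2: Count runs R = 4.
Step 3: Under H0 (random ordering), E[R] = 2*n_A*n_B/(n_A+n_B) + 1 = 2*5*5/10 + 1 = 6.0000.
        Var[R] = 2*n_A*n_B*(2*n_A*n_B - n_A - n_B) / ((n_A+n_B)^2 * (n_A+n_B-1)) = 2000/900 = 2.2222.
        SD[R] = 1.4907.
Step 4: Continuity-corrected z = (R + 0.5 - E[R]) / SD[R] = (4 + 0.5 - 6.0000) / 1.4907 = -1.0062.
Step 5: Two-sided p-value via normal approximation = 2*(1 - Phi(|z|)) = 0.314305.
Step 6: alpha = 0.05. fail to reject H0.

R = 4, z = -1.0062, p = 0.314305, fail to reject H0.


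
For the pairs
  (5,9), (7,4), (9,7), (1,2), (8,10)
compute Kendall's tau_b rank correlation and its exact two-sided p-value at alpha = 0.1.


Step 1: Enumerate the 10 unordered pairs (i,j) with i<j and classify each by sign(x_j-x_i) * sign(y_j-y_i).
  (1,2):dx=+2,dy=-5->D; (1,3):dx=+4,dy=-2->D; (1,4):dx=-4,dy=-7->C; (1,5):dx=+3,dy=+1->C
  (2,3):dx=+2,dy=+3->C; (2,4):dx=-6,dy=-2->C; (2,5):dx=+1,dy=+6->C; (3,4):dx=-8,dy=-5->C
  (3,5):dx=-1,dy=+3->D; (4,5):dx=+7,dy=+8->C
Step 2: C = 7, D = 3, total pairs = 10.
Step 3: tau = (C - D)/(n(n-1)/2) = (7 - 3)/10 = 0.400000.
Step 4: Exact two-sided p-value (enumerate n! = 120 permutations of y under H0): p = 0.483333.
Step 5: alpha = 0.1. fail to reject H0.

tau_b = 0.4000 (C=7, D=3), p = 0.483333, fail to reject H0.


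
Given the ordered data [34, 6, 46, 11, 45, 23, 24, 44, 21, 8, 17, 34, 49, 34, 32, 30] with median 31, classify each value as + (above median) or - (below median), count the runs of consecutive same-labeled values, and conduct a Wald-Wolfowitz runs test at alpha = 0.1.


Step 1: Compute median = 31; label A = above, B = below.
Labels in order: ABABABBABBBAAAAB  (n_A = 8, n_B = 8)
Step 2: Count runs R = 10.
Step 3: Under H0 (random ordering), E[R] = 2*n_A*n_B/(n_A+n_B) + 1 = 2*8*8/16 + 1 = 9.0000.
        Var[R] = 2*n_A*n_B*(2*n_A*n_B - n_A - n_B) / ((n_A+n_B)^2 * (n_A+n_B-1)) = 14336/3840 = 3.7333.
        SD[R] = 1.9322.
Step 4: Continuity-corrected z = (R - 0.5 - E[R]) / SD[R] = (10 - 0.5 - 9.0000) / 1.9322 = 0.2588.
Step 5: Two-sided p-value via normal approximation = 2*(1 - Phi(|z|)) = 0.795809.
Step 6: alpha = 0.1. fail to reject H0.

R = 10, z = 0.2588, p = 0.795809, fail to reject H0.


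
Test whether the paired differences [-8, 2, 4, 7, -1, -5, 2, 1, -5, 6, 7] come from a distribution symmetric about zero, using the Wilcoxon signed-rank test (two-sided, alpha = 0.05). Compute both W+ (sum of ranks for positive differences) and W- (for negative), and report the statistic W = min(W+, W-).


Step 1: Drop any zero differences (none here) and take |d_i|.
|d| = [8, 2, 4, 7, 1, 5, 2, 1, 5, 6, 7]
Step 2: Midrank |d_i| (ties get averaged ranks).
ranks: |8|->11, |2|->3.5, |4|->5, |7|->9.5, |1|->1.5, |5|->6.5, |2|->3.5, |1|->1.5, |5|->6.5, |6|->8, |7|->9.5
Step 3: Attach original signs; sum ranks with positive sign and with negative sign.
W+ = 3.5 + 5 + 9.5 + 3.5 + 1.5 + 8 + 9.5 = 40.5
W- = 11 + 1.5 + 6.5 + 6.5 = 25.5
(Check: W+ + W- = 66 should equal n(n+1)/2 = 66.)
Step 4: Test statistic W = min(W+, W-) = 25.5.
Step 5: Ties in |d|, so use the tie-corrected normal approximation.
        E[W] = n(n+1)/4 = 11*12/4 = 33.
        Tie groups: |d|=1 (t=2), |d|=2 (t=2), |d|=5 (t=2), |d|=7 (t=2); sum(t^3 - t) = 24.
        Var[W] = n(n+1)(2n+1)/24 - sum(t^3-t)/48 = 3036/24 - 24/48 = 126.
        z = (W - E[W]) / sqrt(Var[W]) = (25.5 - 33) / 11.2250 = -0.6682.
        Two-sided p = 2*Phi(z) = 0.504036.
Step 6: alpha = 0.05. fail to reject H0.

W+ = 40.5, W- = 25.5, W = min = 25.5, p = 0.504036, fail to reject H0.


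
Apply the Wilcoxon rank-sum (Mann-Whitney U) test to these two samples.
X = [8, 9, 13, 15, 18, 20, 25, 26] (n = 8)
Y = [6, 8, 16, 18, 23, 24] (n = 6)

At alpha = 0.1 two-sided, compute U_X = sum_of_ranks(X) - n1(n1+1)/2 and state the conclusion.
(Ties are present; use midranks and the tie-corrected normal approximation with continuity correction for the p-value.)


Step 1: Combine and sort all 14 observations; assign midranks.
sorted (value, group): (6,Y), (8,X), (8,Y), (9,X), (13,X), (15,X), (16,Y), (18,X), (18,Y), (20,X), (23,Y), (24,Y), (25,X), (26,X)
ranks: 6->1, 8->2.5, 8->2.5, 9->4, 13->5, 15->6, 16->7, 18->8.5, 18->8.5, 20->10, 23->11, 24->12, 25->13, 26->14
Step 2: Rank sum for X: R1 = 2.5 + 4 + 5 + 6 + 8.5 + 10 + 13 + 14 = 63.
Step 3: U_X = R1 - n1(n1+1)/2 = 63 - 8*9/2 = 63 - 36 = 27.
       U_Y = n1*n2 - U_X = 48 - 27 = 21.
Step 4: Ties are present, so use the tie-corrected normal approximation (with continuity correction) for the p-value.
Step 5: p-value = 0.746347; compare to alpha = 0.1. fail to reject H0.

U_X = 27, p = 0.746347, fail to reject H0 at alpha = 0.1.


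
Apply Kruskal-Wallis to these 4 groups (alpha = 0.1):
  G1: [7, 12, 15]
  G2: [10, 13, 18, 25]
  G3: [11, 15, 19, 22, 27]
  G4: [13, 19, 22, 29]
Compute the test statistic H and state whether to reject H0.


Step 1: Combine all N = 16 observations and assign midranks.
sorted (value, group, rank): (7,G1,1), (10,G2,2), (11,G3,3), (12,G1,4), (13,G2,5.5), (13,G4,5.5), (15,G1,7.5), (15,G3,7.5), (18,G2,9), (19,G3,10.5), (19,G4,10.5), (22,G3,12.5), (22,G4,12.5), (25,G2,14), (27,G3,15), (29,G4,16)
Step 2: Sum ranks within each group.
R_1 = 12.5 (n_1 = 3)
R_2 = 30.5 (n_2 = 4)
R_3 = 48.5 (n_3 = 5)
R_4 = 44.5 (n_4 = 4)
Step 3: H = 12/(N(N+1)) * sum(R_i^2/n_i) - 3(N+1)
     = 12/(16*17) * (12.5^2/3 + 30.5^2/4 + 48.5^2/5 + 44.5^2/4) - 3*17
     = 0.044118 * 1250.16 - 51
     = 4.154044.
Step 4: Ties present; correction factor C = 1 - 24/(16^3 - 16) = 0.994118. Corrected H = 4.154044 / 0.994118 = 4.178624.
Step 5: Under H0, H ~ chi^2(3); p-value = 0.242811.
Step 6: alpha = 0.1. fail to reject H0.

H = 4.1786, df = 3, p = 0.242811, fail to reject H0.


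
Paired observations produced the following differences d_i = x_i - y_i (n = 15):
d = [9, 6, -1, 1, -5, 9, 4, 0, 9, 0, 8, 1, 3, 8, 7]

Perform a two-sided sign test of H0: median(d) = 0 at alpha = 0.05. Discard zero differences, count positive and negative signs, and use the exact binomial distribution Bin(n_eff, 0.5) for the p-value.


Step 1: Discard zero differences. Original n = 15; n_eff = number of nonzero differences = 13.
Nonzero differences (with sign): +9, +6, -1, +1, -5, +9, +4, +9, +8, +1, +3, +8, +7
Step 2: Count signs: positive = 11, negative = 2.
Step 3: Under H0: P(positive) = 0.5, so the number of positives S ~ Bin(13, 0.5).
Step 4: Two-sided exact p-value = sum of Bin(13,0.5) probabilities at or below the observed probability = 0.022461.
Step 5: alpha = 0.05. reject H0.

n_eff = 13, pos = 11, neg = 2, p = 0.022461, reject H0.


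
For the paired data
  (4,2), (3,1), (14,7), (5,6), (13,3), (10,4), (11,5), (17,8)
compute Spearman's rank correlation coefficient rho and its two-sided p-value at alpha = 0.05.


Step 1: Rank x and y separately (midranks; no ties here).
rank(x): 4->2, 3->1, 14->7, 5->3, 13->6, 10->4, 11->5, 17->8
rank(y): 2->2, 1->1, 7->7, 6->6, 3->3, 4->4, 5->5, 8->8
Step 2: d_i = R_x(i) - R_y(i); compute d_i^2.
  (2-2)^2=0, (1-1)^2=0, (7-7)^2=0, (3-6)^2=9, (6-3)^2=9, (4-4)^2=0, (5-5)^2=0, (8-8)^2=0
sum(d^2) = 18.
Step 3: rho = 1 - 6*18 / (8*(8^2 - 1)) = 1 - 108/504 = 0.785714.
Step 4: Under H0, t = rho * sqrt((n-2)/(1-rho^2)) = 3.1113 ~ t(6).
Step 5: Two-sided p-value from the t-distribution with 6 df = 0.020815.
Step 6: alpha = 0.05. reject H0.

rho = 0.7857, p = 0.020815, reject H0 at alpha = 0.05.


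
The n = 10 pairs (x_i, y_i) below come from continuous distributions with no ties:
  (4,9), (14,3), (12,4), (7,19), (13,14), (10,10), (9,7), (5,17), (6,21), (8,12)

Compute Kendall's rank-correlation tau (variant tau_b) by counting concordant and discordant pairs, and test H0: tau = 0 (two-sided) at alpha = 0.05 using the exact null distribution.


Step 1: Enumerate the 45 unordered pairs (i,j) with i<j and classify each by sign(x_j-x_i) * sign(y_j-y_i).
  (1,2):dx=+10,dy=-6->D; (1,3):dx=+8,dy=-5->D; (1,4):dx=+3,dy=+10->C; (1,5):dx=+9,dy=+5->C
  (1,6):dx=+6,dy=+1->C; (1,7):dx=+5,dy=-2->D; (1,8):dx=+1,dy=+8->C; (1,9):dx=+2,dy=+12->C
  (1,10):dx=+4,dy=+3->C; (2,3):dx=-2,dy=+1->D; (2,4):dx=-7,dy=+16->D; (2,5):dx=-1,dy=+11->D
  (2,6):dx=-4,dy=+7->D; (2,7):dx=-5,dy=+4->D; (2,8):dx=-9,dy=+14->D; (2,9):dx=-8,dy=+18->D
  (2,10):dx=-6,dy=+9->D; (3,4):dx=-5,dy=+15->D; (3,5):dx=+1,dy=+10->C; (3,6):dx=-2,dy=+6->D
  (3,7):dx=-3,dy=+3->D; (3,8):dx=-7,dy=+13->D; (3,9):dx=-6,dy=+17->D; (3,10):dx=-4,dy=+8->D
  (4,5):dx=+6,dy=-5->D; (4,6):dx=+3,dy=-9->D; (4,7):dx=+2,dy=-12->D; (4,8):dx=-2,dy=-2->C
  (4,9):dx=-1,dy=+2->D; (4,10):dx=+1,dy=-7->D; (5,6):dx=-3,dy=-4->C; (5,7):dx=-4,dy=-7->C
  (5,8):dx=-8,dy=+3->D; (5,9):dx=-7,dy=+7->D; (5,10):dx=-5,dy=-2->C; (6,7):dx=-1,dy=-3->C
  (6,8):dx=-5,dy=+7->D; (6,9):dx=-4,dy=+11->D; (6,10):dx=-2,dy=+2->D; (7,8):dx=-4,dy=+10->D
  (7,9):dx=-3,dy=+14->D; (7,10):dx=-1,dy=+5->D; (8,9):dx=+1,dy=+4->C; (8,10):dx=+3,dy=-5->D
  (9,10):dx=+2,dy=-9->D
Step 2: C = 13, D = 32, total pairs = 45.
Step 3: tau = (C - D)/(n(n-1)/2) = (13 - 32)/45 = -0.422222.
Step 4: Exact two-sided p-value (enumerate n! = 3628800 permutations of y under H0): p = 0.108313.
Step 5: alpha = 0.05. fail to reject H0.

tau_b = -0.4222 (C=13, D=32), p = 0.108313, fail to reject H0.


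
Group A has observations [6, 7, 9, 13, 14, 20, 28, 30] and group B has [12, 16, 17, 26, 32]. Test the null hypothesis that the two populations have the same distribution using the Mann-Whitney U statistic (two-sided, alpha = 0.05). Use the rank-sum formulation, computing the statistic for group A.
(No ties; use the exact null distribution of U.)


Step 1: Combine and sort all 13 observations; assign midranks.
sorted (value, group): (6,X), (7,X), (9,X), (12,Y), (13,X), (14,X), (16,Y), (17,Y), (20,X), (26,Y), (28,X), (30,X), (32,Y)
ranks: 6->1, 7->2, 9->3, 12->4, 13->5, 14->6, 16->7, 17->8, 20->9, 26->10, 28->11, 30->12, 32->13
Step 2: Rank sum for X: R1 = 1 + 2 + 3 + 5 + 6 + 9 + 11 + 12 = 49.
Step 3: U_X = R1 - n1(n1+1)/2 = 49 - 8*9/2 = 49 - 36 = 13.
       U_Y = n1*n2 - U_X = 40 - 13 = 27.
Step 4: No ties, so the exact null distribution of U (based on enumerating the C(13,8) = 1287 equally likely rank assignments) gives the two-sided p-value.
Step 5: p-value = 0.354312; compare to alpha = 0.05. fail to reject H0.

U_X = 13, p = 0.354312, fail to reject H0 at alpha = 0.05.


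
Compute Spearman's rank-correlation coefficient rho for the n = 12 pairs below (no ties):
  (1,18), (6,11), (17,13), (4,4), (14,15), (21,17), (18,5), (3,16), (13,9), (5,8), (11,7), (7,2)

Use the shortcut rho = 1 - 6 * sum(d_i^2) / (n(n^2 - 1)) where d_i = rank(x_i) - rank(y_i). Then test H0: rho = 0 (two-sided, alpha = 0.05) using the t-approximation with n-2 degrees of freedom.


Step 1: Rank x and y separately (midranks; no ties here).
rank(x): 1->1, 6->5, 17->10, 4->3, 14->9, 21->12, 18->11, 3->2, 13->8, 5->4, 11->7, 7->6
rank(y): 18->12, 11->7, 13->8, 4->2, 15->9, 17->11, 5->3, 16->10, 9->6, 8->5, 7->4, 2->1
Step 2: d_i = R_x(i) - R_y(i); compute d_i^2.
  (1-12)^2=121, (5-7)^2=4, (10-8)^2=4, (3-2)^2=1, (9-9)^2=0, (12-11)^2=1, (11-3)^2=64, (2-10)^2=64, (8-6)^2=4, (4-5)^2=1, (7-4)^2=9, (6-1)^2=25
sum(d^2) = 298.
Step 3: rho = 1 - 6*298 / (12*(12^2 - 1)) = 1 - 1788/1716 = -0.041958.
Step 4: Under H0, t = rho * sqrt((n-2)/(1-rho^2)) = -0.1328 ~ t(10).
Step 5: Two-sided p-value from the t-distribution with 10 df = 0.896986.
Step 6: alpha = 0.05. fail to reject H0.

rho = -0.0420, p = 0.896986, fail to reject H0 at alpha = 0.05.


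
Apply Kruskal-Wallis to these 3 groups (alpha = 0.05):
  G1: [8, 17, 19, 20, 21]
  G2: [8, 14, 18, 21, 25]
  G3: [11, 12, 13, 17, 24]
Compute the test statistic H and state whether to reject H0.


Step 1: Combine all N = 15 observations and assign midranks.
sorted (value, group, rank): (8,G1,1.5), (8,G2,1.5), (11,G3,3), (12,G3,4), (13,G3,5), (14,G2,6), (17,G1,7.5), (17,G3,7.5), (18,G2,9), (19,G1,10), (20,G1,11), (21,G1,12.5), (21,G2,12.5), (24,G3,14), (25,G2,15)
Step 2: Sum ranks within each group.
R_1 = 42.5 (n_1 = 5)
R_2 = 44 (n_2 = 5)
R_3 = 33.5 (n_3 = 5)
Step 3: H = 12/(N(N+1)) * sum(R_i^2/n_i) - 3(N+1)
     = 12/(15*16) * (42.5^2/5 + 44^2/5 + 33.5^2/5) - 3*16
     = 0.050000 * 972.9 - 48
     = 0.645000.
Step 4: Ties present; correction factor C = 1 - 18/(15^3 - 15) = 0.994643. Corrected H = 0.645000 / 0.994643 = 0.648474.
Step 5: Under H0, H ~ chi^2(2); p-value = 0.723079.
Step 6: alpha = 0.05. fail to reject H0.

H = 0.6485, df = 2, p = 0.723079, fail to reject H0.


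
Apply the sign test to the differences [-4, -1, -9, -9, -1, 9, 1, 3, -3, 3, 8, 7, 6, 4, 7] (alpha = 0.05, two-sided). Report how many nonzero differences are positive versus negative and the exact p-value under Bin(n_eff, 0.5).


Step 1: Discard zero differences. Original n = 15; n_eff = number of nonzero differences = 15.
Nonzero differences (with sign): -4, -1, -9, -9, -1, +9, +1, +3, -3, +3, +8, +7, +6, +4, +7
Step 2: Count signs: positive = 9, negative = 6.
Step 3: Under H0: P(positive) = 0.5, so the number of positives S ~ Bin(15, 0.5).
Step 4: Two-sided exact p-value = sum of Bin(15,0.5) probabilities at or below the observed probability = 0.607239.
Step 5: alpha = 0.05. fail to reject H0.

n_eff = 15, pos = 9, neg = 6, p = 0.607239, fail to reject H0.


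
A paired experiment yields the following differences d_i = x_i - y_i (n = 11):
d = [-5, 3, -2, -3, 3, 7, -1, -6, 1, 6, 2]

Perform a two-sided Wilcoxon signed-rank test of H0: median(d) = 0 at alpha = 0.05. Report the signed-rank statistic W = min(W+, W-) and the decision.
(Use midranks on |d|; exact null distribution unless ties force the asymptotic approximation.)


Step 1: Drop any zero differences (none here) and take |d_i|.
|d| = [5, 3, 2, 3, 3, 7, 1, 6, 1, 6, 2]
Step 2: Midrank |d_i| (ties get averaged ranks).
ranks: |5|->8, |3|->6, |2|->3.5, |3|->6, |3|->6, |7|->11, |1|->1.5, |6|->9.5, |1|->1.5, |6|->9.5, |2|->3.5
Step 3: Attach original signs; sum ranks with positive sign and with negative sign.
W+ = 6 + 6 + 11 + 1.5 + 9.5 + 3.5 = 37.5
W- = 8 + 3.5 + 6 + 1.5 + 9.5 = 28.5
(Check: W+ + W- = 66 should equal n(n+1)/2 = 66.)
Step 4: Test statistic W = min(W+, W-) = 28.5.
Step 5: Ties in |d|, so use the tie-corrected normal approximation.
        E[W] = n(n+1)/4 = 11*12/4 = 33.
        Tie groups: |d|=1 (t=2), |d|=2 (t=2), |d|=3 (t=3), |d|=6 (t=2); sum(t^3 - t) = 42.
        Var[W] = n(n+1)(2n+1)/24 - sum(t^3-t)/48 = 3036/24 - 42/48 = 125.625.
        z = (W - E[W]) / sqrt(Var[W]) = (28.5 - 33) / 11.2083 = -0.4015.
        Two-sided p = 2*Phi(z) = 0.688060.
Step 6: alpha = 0.05. fail to reject H0.

W+ = 37.5, W- = 28.5, W = min = 28.5, p = 0.688060, fail to reject H0.


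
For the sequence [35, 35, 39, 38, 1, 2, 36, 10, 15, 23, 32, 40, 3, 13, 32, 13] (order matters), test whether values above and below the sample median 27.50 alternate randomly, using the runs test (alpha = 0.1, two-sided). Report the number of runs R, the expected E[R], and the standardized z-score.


Step 1: Compute median = 27.50; label A = above, B = below.
Labels in order: AAAABBABBBAABBAB  (n_A = 8, n_B = 8)
Step 2: Count runs R = 8.
Step 3: Under H0 (random ordering), E[R] = 2*n_A*n_B/(n_A+n_B) + 1 = 2*8*8/16 + 1 = 9.0000.
        Var[R] = 2*n_A*n_B*(2*n_A*n_B - n_A - n_B) / ((n_A+n_B)^2 * (n_A+n_B-1)) = 14336/3840 = 3.7333.
        SD[R] = 1.9322.
Step 4: Continuity-corrected z = (R + 0.5 - E[R]) / SD[R] = (8 + 0.5 - 9.0000) / 1.9322 = -0.2588.
Step 5: Two-sided p-value via normal approximation = 2*(1 - Phi(|z|)) = 0.795809.
Step 6: alpha = 0.1. fail to reject H0.

R = 8, z = -0.2588, p = 0.795809, fail to reject H0.


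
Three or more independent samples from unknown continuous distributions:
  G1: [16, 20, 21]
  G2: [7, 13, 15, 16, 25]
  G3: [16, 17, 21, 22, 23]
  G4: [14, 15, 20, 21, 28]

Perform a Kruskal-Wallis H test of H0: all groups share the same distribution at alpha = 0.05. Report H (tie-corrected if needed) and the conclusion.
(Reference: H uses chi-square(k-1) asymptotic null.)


Step 1: Combine all N = 18 observations and assign midranks.
sorted (value, group, rank): (7,G2,1), (13,G2,2), (14,G4,3), (15,G2,4.5), (15,G4,4.5), (16,G1,7), (16,G2,7), (16,G3,7), (17,G3,9), (20,G1,10.5), (20,G4,10.5), (21,G1,13), (21,G3,13), (21,G4,13), (22,G3,15), (23,G3,16), (25,G2,17), (28,G4,18)
Step 2: Sum ranks within each group.
R_1 = 30.5 (n_1 = 3)
R_2 = 31.5 (n_2 = 5)
R_3 = 60 (n_3 = 5)
R_4 = 49 (n_4 = 5)
Step 3: H = 12/(N(N+1)) * sum(R_i^2/n_i) - 3(N+1)
     = 12/(18*19) * (30.5^2/3 + 31.5^2/5 + 60^2/5 + 49^2/5) - 3*19
     = 0.035088 * 1708.73 - 57
     = 2.955556.
Step 4: Ties present; correction factor C = 1 - 60/(18^3 - 18) = 0.989680. Corrected H = 2.955556 / 0.989680 = 2.986375.
Step 5: Under H0, H ~ chi^2(3); p-value = 0.393731.
Step 6: alpha = 0.05. fail to reject H0.

H = 2.9864, df = 3, p = 0.393731, fail to reject H0.


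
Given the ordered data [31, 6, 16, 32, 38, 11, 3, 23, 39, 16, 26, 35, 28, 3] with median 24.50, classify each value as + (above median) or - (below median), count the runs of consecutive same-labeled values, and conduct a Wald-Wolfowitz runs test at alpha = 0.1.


Step 1: Compute median = 24.50; label A = above, B = below.
Labels in order: ABBAABBBABAAAB  (n_A = 7, n_B = 7)
Step 2: Count runs R = 8.
Step 3: Under H0 (random ordering), E[R] = 2*n_A*n_B/(n_A+n_B) + 1 = 2*7*7/14 + 1 = 8.0000.
        Var[R] = 2*n_A*n_B*(2*n_A*n_B - n_A - n_B) / ((n_A+n_B)^2 * (n_A+n_B-1)) = 8232/2548 = 3.2308.
        SD[R] = 1.7974.
Step 4: R = E[R], so z = 0 with no continuity correction.
Step 5: Two-sided p-value via normal approximation = 2*(1 - Phi(|z|)) = 1.000000.
Step 6: alpha = 0.1. fail to reject H0.

R = 8, z = 0.0000, p = 1.000000, fail to reject H0.


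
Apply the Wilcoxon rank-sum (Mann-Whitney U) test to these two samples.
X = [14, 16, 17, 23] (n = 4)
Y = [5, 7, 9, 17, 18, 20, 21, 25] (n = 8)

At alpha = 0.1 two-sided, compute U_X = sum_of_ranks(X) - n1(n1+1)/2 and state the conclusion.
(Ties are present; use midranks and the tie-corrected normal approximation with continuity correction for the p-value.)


Step 1: Combine and sort all 12 observations; assign midranks.
sorted (value, group): (5,Y), (7,Y), (9,Y), (14,X), (16,X), (17,X), (17,Y), (18,Y), (20,Y), (21,Y), (23,X), (25,Y)
ranks: 5->1, 7->2, 9->3, 14->4, 16->5, 17->6.5, 17->6.5, 18->8, 20->9, 21->10, 23->11, 25->12
Step 2: Rank sum for X: R1 = 4 + 5 + 6.5 + 11 = 26.5.
Step 3: U_X = R1 - n1(n1+1)/2 = 26.5 - 4*5/2 = 26.5 - 10 = 16.5.
       U_Y = n1*n2 - U_X = 32 - 16.5 = 15.5.
Step 4: Ties are present, so use the tie-corrected normal approximation (with continuity correction) for the p-value.
Step 5: p-value = 1.000000; compare to alpha = 0.1. fail to reject H0.

U_X = 16.5, p = 1.000000, fail to reject H0 at alpha = 0.1.


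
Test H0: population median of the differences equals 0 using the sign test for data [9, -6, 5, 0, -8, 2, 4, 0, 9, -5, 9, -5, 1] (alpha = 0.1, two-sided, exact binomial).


Step 1: Discard zero differences. Original n = 13; n_eff = number of nonzero differences = 11.
Nonzero differences (with sign): +9, -6, +5, -8, +2, +4, +9, -5, +9, -5, +1
Step 2: Count signs: positive = 7, negative = 4.
Step 3: Under H0: P(positive) = 0.5, so the number of positives S ~ Bin(11, 0.5).
Step 4: Two-sided exact p-value = sum of Bin(11,0.5) probabilities at or below the observed probability = 0.548828.
Step 5: alpha = 0.1. fail to reject H0.

n_eff = 11, pos = 7, neg = 4, p = 0.548828, fail to reject H0.


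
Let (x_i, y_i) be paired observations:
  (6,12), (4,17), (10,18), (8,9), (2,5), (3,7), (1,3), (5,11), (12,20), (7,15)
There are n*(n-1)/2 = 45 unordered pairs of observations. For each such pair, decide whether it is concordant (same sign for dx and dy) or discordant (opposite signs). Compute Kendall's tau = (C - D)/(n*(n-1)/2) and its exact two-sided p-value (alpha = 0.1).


Step 1: Enumerate the 45 unordered pairs (i,j) with i<j and classify each by sign(x_j-x_i) * sign(y_j-y_i).
  (1,2):dx=-2,dy=+5->D; (1,3):dx=+4,dy=+6->C; (1,4):dx=+2,dy=-3->D; (1,5):dx=-4,dy=-7->C
  (1,6):dx=-3,dy=-5->C; (1,7):dx=-5,dy=-9->C; (1,8):dx=-1,dy=-1->C; (1,9):dx=+6,dy=+8->C
  (1,10):dx=+1,dy=+3->C; (2,3):dx=+6,dy=+1->C; (2,4):dx=+4,dy=-8->D; (2,5):dx=-2,dy=-12->C
  (2,6):dx=-1,dy=-10->C; (2,7):dx=-3,dy=-14->C; (2,8):dx=+1,dy=-6->D; (2,9):dx=+8,dy=+3->C
  (2,10):dx=+3,dy=-2->D; (3,4):dx=-2,dy=-9->C; (3,5):dx=-8,dy=-13->C; (3,6):dx=-7,dy=-11->C
  (3,7):dx=-9,dy=-15->C; (3,8):dx=-5,dy=-7->C; (3,9):dx=+2,dy=+2->C; (3,10):dx=-3,dy=-3->C
  (4,5):dx=-6,dy=-4->C; (4,6):dx=-5,dy=-2->C; (4,7):dx=-7,dy=-6->C; (4,8):dx=-3,dy=+2->D
  (4,9):dx=+4,dy=+11->C; (4,10):dx=-1,dy=+6->D; (5,6):dx=+1,dy=+2->C; (5,7):dx=-1,dy=-2->C
  (5,8):dx=+3,dy=+6->C; (5,9):dx=+10,dy=+15->C; (5,10):dx=+5,dy=+10->C; (6,7):dx=-2,dy=-4->C
  (6,8):dx=+2,dy=+4->C; (6,9):dx=+9,dy=+13->C; (6,10):dx=+4,dy=+8->C; (7,8):dx=+4,dy=+8->C
  (7,9):dx=+11,dy=+17->C; (7,10):dx=+6,dy=+12->C; (8,9):dx=+7,dy=+9->C; (8,10):dx=+2,dy=+4->C
  (9,10):dx=-5,dy=-5->C
Step 2: C = 38, D = 7, total pairs = 45.
Step 3: tau = (C - D)/(n(n-1)/2) = (38 - 7)/45 = 0.688889.
Step 4: Exact two-sided p-value (enumerate n! = 3628800 permutations of y under H0): p = 0.004687.
Step 5: alpha = 0.1. reject H0.

tau_b = 0.6889 (C=38, D=7), p = 0.004687, reject H0.


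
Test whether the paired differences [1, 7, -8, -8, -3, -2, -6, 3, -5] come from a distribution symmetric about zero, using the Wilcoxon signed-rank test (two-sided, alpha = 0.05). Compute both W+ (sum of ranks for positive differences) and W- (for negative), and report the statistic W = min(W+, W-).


Step 1: Drop any zero differences (none here) and take |d_i|.
|d| = [1, 7, 8, 8, 3, 2, 6, 3, 5]
Step 2: Midrank |d_i| (ties get averaged ranks).
ranks: |1|->1, |7|->7, |8|->8.5, |8|->8.5, |3|->3.5, |2|->2, |6|->6, |3|->3.5, |5|->5
Step 3: Attach original signs; sum ranks with positive sign and with negative sign.
W+ = 1 + 7 + 3.5 = 11.5
W- = 8.5 + 8.5 + 3.5 + 2 + 6 + 5 = 33.5
(Check: W+ + W- = 45 should equal n(n+1)/2 = 45.)
Step 4: Test statistic W = min(W+, W-) = 11.5.
Step 5: Ties in |d|, so use the tie-corrected normal approximation.
        E[W] = n(n+1)/4 = 9*10/4 = 22.5.
        Tie groups: |d|=3 (t=2), |d|=8 (t=2); sum(t^3 - t) = 12.
        Var[W] = n(n+1)(2n+1)/24 - sum(t^3-t)/48 = 1710/24 - 12/48 = 71.
        z = (W - E[W]) / sqrt(Var[W]) = (11.5 - 22.5) / 8.4261 = -1.3055.
        Two-sided p = 2*Phi(z) = 0.191736.
Step 6: alpha = 0.05. fail to reject H0.

W+ = 11.5, W- = 33.5, W = min = 11.5, p = 0.191736, fail to reject H0.


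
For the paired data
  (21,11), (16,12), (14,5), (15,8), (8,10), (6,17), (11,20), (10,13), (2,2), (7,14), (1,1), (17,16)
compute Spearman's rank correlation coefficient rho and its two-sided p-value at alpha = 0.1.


Step 1: Rank x and y separately (midranks; no ties here).
rank(x): 21->12, 16->10, 14->8, 15->9, 8->5, 6->3, 11->7, 10->6, 2->2, 7->4, 1->1, 17->11
rank(y): 11->6, 12->7, 5->3, 8->4, 10->5, 17->11, 20->12, 13->8, 2->2, 14->9, 1->1, 16->10
Step 2: d_i = R_x(i) - R_y(i); compute d_i^2.
  (12-6)^2=36, (10-7)^2=9, (8-3)^2=25, (9-4)^2=25, (5-5)^2=0, (3-11)^2=64, (7-12)^2=25, (6-8)^2=4, (2-2)^2=0, (4-9)^2=25, (1-1)^2=0, (11-10)^2=1
sum(d^2) = 214.
Step 3: rho = 1 - 6*214 / (12*(12^2 - 1)) = 1 - 1284/1716 = 0.251748.
Step 4: Under H0, t = rho * sqrt((n-2)/(1-rho^2)) = 0.8226 ~ t(10).
Step 5: Two-sided p-value from the t-distribution with 10 df = 0.429919.
Step 6: alpha = 0.1. fail to reject H0.

rho = 0.2517, p = 0.429919, fail to reject H0 at alpha = 0.1.


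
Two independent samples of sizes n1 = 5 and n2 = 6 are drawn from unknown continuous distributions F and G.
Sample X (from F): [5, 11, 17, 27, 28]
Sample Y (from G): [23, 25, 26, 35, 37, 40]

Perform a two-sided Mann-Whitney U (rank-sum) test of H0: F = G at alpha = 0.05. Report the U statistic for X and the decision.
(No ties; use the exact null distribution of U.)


Step 1: Combine and sort all 11 observations; assign midranks.
sorted (value, group): (5,X), (11,X), (17,X), (23,Y), (25,Y), (26,Y), (27,X), (28,X), (35,Y), (37,Y), (40,Y)
ranks: 5->1, 11->2, 17->3, 23->4, 25->5, 26->6, 27->7, 28->8, 35->9, 37->10, 40->11
Step 2: Rank sum for X: R1 = 1 + 2 + 3 + 7 + 8 = 21.
Step 3: U_X = R1 - n1(n1+1)/2 = 21 - 5*6/2 = 21 - 15 = 6.
       U_Y = n1*n2 - U_X = 30 - 6 = 24.
Step 4: No ties, so the exact null distribution of U (based on enumerating the C(11,5) = 462 equally likely rank assignments) gives the two-sided p-value.
Step 5: p-value = 0.125541; compare to alpha = 0.05. fail to reject H0.

U_X = 6, p = 0.125541, fail to reject H0 at alpha = 0.05.


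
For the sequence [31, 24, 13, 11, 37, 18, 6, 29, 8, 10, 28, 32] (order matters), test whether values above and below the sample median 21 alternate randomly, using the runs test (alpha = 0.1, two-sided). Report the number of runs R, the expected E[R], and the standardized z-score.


Step 1: Compute median = 21; label A = above, B = below.
Labels in order: AABBABBABBAA  (n_A = 6, n_B = 6)
Step 2: Count runs R = 7.
Step 3: Under H0 (random ordering), E[R] = 2*n_A*n_B/(n_A+n_B) + 1 = 2*6*6/12 + 1 = 7.0000.
        Var[R] = 2*n_A*n_B*(2*n_A*n_B - n_A - n_B) / ((n_A+n_B)^2 * (n_A+n_B-1)) = 4320/1584 = 2.7273.
        SD[R] = 1.6514.
Step 4: R = E[R], so z = 0 with no continuity correction.
Step 5: Two-sided p-value via normal approximation = 2*(1 - Phi(|z|)) = 1.000000.
Step 6: alpha = 0.1. fail to reject H0.

R = 7, z = 0.0000, p = 1.000000, fail to reject H0.


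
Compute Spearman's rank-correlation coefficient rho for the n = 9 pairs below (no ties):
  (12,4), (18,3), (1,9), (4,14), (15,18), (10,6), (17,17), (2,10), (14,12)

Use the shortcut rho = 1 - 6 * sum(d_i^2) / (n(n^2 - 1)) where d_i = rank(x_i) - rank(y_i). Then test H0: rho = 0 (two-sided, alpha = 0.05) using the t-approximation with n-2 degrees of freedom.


Step 1: Rank x and y separately (midranks; no ties here).
rank(x): 12->5, 18->9, 1->1, 4->3, 15->7, 10->4, 17->8, 2->2, 14->6
rank(y): 4->2, 3->1, 9->4, 14->7, 18->9, 6->3, 17->8, 10->5, 12->6
Step 2: d_i = R_x(i) - R_y(i); compute d_i^2.
  (5-2)^2=9, (9-1)^2=64, (1-4)^2=9, (3-7)^2=16, (7-9)^2=4, (4-3)^2=1, (8-8)^2=0, (2-5)^2=9, (6-6)^2=0
sum(d^2) = 112.
Step 3: rho = 1 - 6*112 / (9*(9^2 - 1)) = 1 - 672/720 = 0.066667.
Step 4: Under H0, t = rho * sqrt((n-2)/(1-rho^2)) = 0.1768 ~ t(7).
Step 5: Two-sided p-value from the t-distribution with 7 df = 0.864690.
Step 6: alpha = 0.05. fail to reject H0.

rho = 0.0667, p = 0.864690, fail to reject H0 at alpha = 0.05.


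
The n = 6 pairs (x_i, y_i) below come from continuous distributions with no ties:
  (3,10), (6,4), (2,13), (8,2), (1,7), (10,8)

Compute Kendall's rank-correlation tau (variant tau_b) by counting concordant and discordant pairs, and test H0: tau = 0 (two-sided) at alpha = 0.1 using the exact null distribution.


Step 1: Enumerate the 15 unordered pairs (i,j) with i<j and classify each by sign(x_j-x_i) * sign(y_j-y_i).
  (1,2):dx=+3,dy=-6->D; (1,3):dx=-1,dy=+3->D; (1,4):dx=+5,dy=-8->D; (1,5):dx=-2,dy=-3->C
  (1,6):dx=+7,dy=-2->D; (2,3):dx=-4,dy=+9->D; (2,4):dx=+2,dy=-2->D; (2,5):dx=-5,dy=+3->D
  (2,6):dx=+4,dy=+4->C; (3,4):dx=+6,dy=-11->D; (3,5):dx=-1,dy=-6->C; (3,6):dx=+8,dy=-5->D
  (4,5):dx=-7,dy=+5->D; (4,6):dx=+2,dy=+6->C; (5,6):dx=+9,dy=+1->C
Step 2: C = 5, D = 10, total pairs = 15.
Step 3: tau = (C - D)/(n(n-1)/2) = (5 - 10)/15 = -0.333333.
Step 4: Exact two-sided p-value (enumerate n! = 720 permutations of y under H0): p = 0.469444.
Step 5: alpha = 0.1. fail to reject H0.

tau_b = -0.3333 (C=5, D=10), p = 0.469444, fail to reject H0.
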